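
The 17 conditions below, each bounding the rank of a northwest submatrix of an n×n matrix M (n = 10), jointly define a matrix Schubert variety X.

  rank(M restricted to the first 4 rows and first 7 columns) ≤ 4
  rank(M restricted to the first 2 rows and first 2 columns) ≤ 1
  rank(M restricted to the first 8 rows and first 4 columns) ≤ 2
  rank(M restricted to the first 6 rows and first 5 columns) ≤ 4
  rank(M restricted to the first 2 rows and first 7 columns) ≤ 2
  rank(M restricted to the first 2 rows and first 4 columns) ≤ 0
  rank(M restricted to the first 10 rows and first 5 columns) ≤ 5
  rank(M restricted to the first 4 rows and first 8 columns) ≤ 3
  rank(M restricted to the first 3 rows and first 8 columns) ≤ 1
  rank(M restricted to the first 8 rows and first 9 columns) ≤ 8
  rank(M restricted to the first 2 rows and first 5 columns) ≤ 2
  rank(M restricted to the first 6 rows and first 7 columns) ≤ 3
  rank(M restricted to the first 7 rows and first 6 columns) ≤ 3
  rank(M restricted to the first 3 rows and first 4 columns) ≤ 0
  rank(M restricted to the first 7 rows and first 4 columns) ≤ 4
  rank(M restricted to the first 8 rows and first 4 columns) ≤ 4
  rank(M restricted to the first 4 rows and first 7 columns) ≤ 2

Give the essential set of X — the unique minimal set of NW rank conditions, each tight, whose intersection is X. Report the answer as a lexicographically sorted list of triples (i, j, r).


Rank table r_w(10×10) implied by the 17 constraints:

  R[1]: 0 | 0 | 0 | 0 | 1 | 1 | 1 | 1 | 1 | 1
  R[2]: 0 | 0 | 0 | 0 | 1 | 1 | 1 | 1 | 2 | 2
  R[3]: 0 | 0 | 0 | 0 | 1 | 1 | 1 | 1 | 2 | 3
  R[4]: 1 | 1 | 1 | 1 | 2 | 2 | 2 | 2 | 3 | 4
  R[5]: 1 | 2 | 2 | 2 | 3 | 3 | 3 | 3 | 4 | 5
  R[6]: 1 | 2 | 2 | 2 | 3 | 3 | 3 | 4 | 5 | 6
  R[7]: 1 | 2 | 2 | 2 | 3 | 3 | 4 | 5 | 6 | 7
  R[8]: 1 | 2 | 2 | 2 | 3 | 4 | 5 | 6 | 7 | 8
  R[9]: 1 | 2 | 3 | 3 | 4 | 5 | 6 | 7 | 8 | 9
  R[10]: 1 | 2 | 3 | 4 | 5 | 6 | 7 | 8 | 9 | 10

reading off 1-entries of Δ²R: w = (5, 9, 10, 1, 2, 8, 7, 6, 3, 4).

5 SE-corners of the 27-cell Rothe diagram give Ess(w):

[(3, 4, 0), (3, 8, 1), (6, 7, 3), (7, 6, 3), (8, 4, 2)]


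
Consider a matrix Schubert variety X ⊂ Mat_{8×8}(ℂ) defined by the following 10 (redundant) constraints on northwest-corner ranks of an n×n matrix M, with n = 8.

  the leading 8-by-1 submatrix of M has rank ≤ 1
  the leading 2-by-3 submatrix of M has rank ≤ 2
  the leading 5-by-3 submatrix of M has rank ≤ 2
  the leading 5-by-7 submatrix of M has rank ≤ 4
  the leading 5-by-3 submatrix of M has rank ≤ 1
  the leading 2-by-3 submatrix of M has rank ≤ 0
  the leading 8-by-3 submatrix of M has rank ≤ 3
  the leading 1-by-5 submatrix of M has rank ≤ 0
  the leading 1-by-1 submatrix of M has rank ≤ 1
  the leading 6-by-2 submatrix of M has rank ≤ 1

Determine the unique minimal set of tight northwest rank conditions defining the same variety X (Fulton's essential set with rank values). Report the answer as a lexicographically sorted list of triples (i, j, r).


Recovering R(i,j) via the rank-extension bound from the 10 conditions:

  0, 0, 0, 0, 0, 1, 1, 1
  0, 0, 0, 1, 1, 2, 2, 2
  1, 1, 1, 2, 2, 3, 3, 3
  1, 1, 1, 2, 3, 4, 4, 4
  1, 1, 1, 2, 3, 4, 4, 5
  1, 1, 2, 3, 4, 5, 5, 6
  1, 2, 3, 4, 5, 6, 6, 7
  1, 2, 3, 4, 5, 6, 7, 8

the unique w with this rank table is (6, 4, 1, 5, 8, 3, 2, 7).

D(w) has 14 cells with 5 SE-corners; essential set:

[(1, 5, 0), (2, 3, 0), (5, 3, 1), (5, 7, 4), (6, 2, 1)]


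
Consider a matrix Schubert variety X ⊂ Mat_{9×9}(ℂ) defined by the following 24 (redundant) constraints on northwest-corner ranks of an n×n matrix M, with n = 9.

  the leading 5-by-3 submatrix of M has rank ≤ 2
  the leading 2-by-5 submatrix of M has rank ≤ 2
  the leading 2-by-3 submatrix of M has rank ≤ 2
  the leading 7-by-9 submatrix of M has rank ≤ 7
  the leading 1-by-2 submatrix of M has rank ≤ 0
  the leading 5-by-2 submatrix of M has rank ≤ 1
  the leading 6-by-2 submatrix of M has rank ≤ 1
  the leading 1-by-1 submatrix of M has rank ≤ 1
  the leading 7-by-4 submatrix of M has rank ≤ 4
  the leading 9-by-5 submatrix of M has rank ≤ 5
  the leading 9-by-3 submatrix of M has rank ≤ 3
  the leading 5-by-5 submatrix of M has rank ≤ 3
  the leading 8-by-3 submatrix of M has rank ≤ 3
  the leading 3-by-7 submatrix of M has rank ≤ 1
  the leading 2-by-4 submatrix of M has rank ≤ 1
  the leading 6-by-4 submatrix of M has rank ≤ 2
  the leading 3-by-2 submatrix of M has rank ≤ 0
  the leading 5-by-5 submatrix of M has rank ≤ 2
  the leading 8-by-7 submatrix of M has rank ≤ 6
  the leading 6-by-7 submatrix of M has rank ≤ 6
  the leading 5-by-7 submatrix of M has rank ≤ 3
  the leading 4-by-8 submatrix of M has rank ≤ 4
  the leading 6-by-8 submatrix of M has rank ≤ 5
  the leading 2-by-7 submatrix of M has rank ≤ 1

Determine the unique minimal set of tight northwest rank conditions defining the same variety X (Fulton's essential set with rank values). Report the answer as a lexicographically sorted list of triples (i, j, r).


Reconstructing r_w from the 24 given conditions:

  i=1: 0 0 1 1 1 1 1 1 1
  i=2: 0 0 1 1 1 1 1 2 2
  i=3: 0 0 1 1 1 1 1 2 3
  i=4: 1 1 2 2 2 2 2 3 4
  i=5: 1 1 2 2 2 3 3 4 5
  i=6: 1 1 2 2 3 4 4 5 6
  i=7: 1 2 3 3 4 5 5 6 7
  i=8: 1 2 3 4 5 6 6 7 8
  i=9: 1 2 3 4 5 6 7 8 9

reading off 1-entries of Δ²R: w = (3, 8, 9, 1, 6, 5, 2, 4, 7).

Rothe diagram D(w) (19 cells), 5 SE-corners (essential conditions):

[(3, 2, 0), (3, 7, 1), (5, 5, 2), (6, 2, 1), (6, 4, 2)]


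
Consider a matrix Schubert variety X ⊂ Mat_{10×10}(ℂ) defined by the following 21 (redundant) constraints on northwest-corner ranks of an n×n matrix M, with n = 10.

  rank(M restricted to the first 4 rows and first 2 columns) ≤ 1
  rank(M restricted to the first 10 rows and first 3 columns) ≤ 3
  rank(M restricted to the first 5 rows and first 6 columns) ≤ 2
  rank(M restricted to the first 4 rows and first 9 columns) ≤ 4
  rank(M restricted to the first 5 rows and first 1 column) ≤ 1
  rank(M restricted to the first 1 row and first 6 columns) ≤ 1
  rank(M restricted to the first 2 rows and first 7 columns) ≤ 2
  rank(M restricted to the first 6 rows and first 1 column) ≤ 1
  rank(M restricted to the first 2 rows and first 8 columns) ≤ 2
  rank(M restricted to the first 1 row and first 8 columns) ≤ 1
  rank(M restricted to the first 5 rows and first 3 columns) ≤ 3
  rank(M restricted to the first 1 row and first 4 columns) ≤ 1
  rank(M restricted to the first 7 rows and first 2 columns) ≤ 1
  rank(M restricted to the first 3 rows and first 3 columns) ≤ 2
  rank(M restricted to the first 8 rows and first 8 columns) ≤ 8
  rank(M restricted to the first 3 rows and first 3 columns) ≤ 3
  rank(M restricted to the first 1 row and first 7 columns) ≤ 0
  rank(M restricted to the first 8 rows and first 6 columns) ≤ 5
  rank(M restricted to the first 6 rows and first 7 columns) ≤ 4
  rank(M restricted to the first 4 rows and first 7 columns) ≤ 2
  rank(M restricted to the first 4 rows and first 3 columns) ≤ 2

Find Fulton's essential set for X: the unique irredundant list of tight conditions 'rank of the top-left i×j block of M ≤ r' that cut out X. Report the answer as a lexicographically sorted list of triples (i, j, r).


Recovering R(i,j) via the rank-extension bound from the 21 conditions:

  i=1: 0 | 0 | 0 | 0 | 0 | 0 | 0 | 1 | 1 | 1
  i=2: 1 | 1 | 1 | 1 | 1 | 1 | 1 | 2 | 2 | 2
  i=3: 1 | 1 | 2 | 2 | 2 | 2 | 2 | 3 | 3 | 3
  i=4: 1 | 1 | 2 | 2 | 2 | 2 | 2 | 3 | 4 | 4
  i=5: 1 | 1 | 2 | 2 | 2 | 2 | 3 | 4 | 5 | 5
  i=6: 1 | 1 | 2 | 3 | 3 | 3 | 4 | 5 | 6 | 6
  i=7: 1 | 1 | 2 | 3 | 4 | 4 | 5 | 6 | 7 | 7
  i=8: 1 | 2 | 3 | 4 | 5 | 5 | 6 | 7 | 8 | 8
  i=9: 1 | 2 | 3 | 4 | 5 | 6 | 7 | 8 | 9 | 9
  i=10: 1 | 2 | 3 | 4 | 5 | 6 | 7 | 8 | 9 | 10

second differences of R give the permutation w = (8, 1, 3, 9, 7, 4, 5, 2, 6, 10).

ℓ(w)=19; the 4 essential cells (i,j,r):

[(1, 7, 0), (4, 7, 2), (5, 6, 2), (7, 2, 1)]


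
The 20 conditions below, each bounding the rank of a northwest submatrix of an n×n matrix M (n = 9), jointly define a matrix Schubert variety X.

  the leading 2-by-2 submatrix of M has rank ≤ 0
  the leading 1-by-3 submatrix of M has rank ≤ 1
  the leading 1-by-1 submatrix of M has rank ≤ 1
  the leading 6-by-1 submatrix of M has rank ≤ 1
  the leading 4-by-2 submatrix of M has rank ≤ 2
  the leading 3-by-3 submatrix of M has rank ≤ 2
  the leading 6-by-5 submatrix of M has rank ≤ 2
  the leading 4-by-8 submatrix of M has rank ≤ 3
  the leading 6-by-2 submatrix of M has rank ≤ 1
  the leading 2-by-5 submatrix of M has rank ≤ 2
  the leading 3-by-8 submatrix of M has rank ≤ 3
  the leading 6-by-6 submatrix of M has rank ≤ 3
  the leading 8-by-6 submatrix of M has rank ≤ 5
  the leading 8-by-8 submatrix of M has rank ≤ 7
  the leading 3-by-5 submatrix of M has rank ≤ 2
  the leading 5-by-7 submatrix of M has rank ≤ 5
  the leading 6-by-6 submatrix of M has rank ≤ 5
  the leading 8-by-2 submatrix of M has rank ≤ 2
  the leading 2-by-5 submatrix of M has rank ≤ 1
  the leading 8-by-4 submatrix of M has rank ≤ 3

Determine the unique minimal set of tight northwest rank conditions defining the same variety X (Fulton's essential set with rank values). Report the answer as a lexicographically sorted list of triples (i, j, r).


Computing R[i][j] = min implied NW-rank bound (n=9, 20 conditions):

  i=1: 0 0 1 1 1 1 1 1 1
  i=2: 0 0 1 1 1 2 2 2 2
  i=3: 1 1 2 2 2 3 3 3 3
  i=4: 1 1 2 2 2 3 3 3 4
  i=5: 1 1 2 2 2 3 4 4 5
  i=6: 1 1 2 2 2 3 4 5 6
  i=7: 1 2 3 3 3 4 5 6 7
  i=8: 1 2 3 3 4 5 6 7 8
  i=9: 1 2 3 4 5 6 7 8 9

reading off 1-entries of Δ²R: w = (3, 6, 1, 9, 7, 8, 2, 5, 4).

D(w) has 18 cells with 6 SE-corners; essential set:

[(2, 2, 0), (2, 5, 1), (4, 8, 3), (6, 2, 1), (6, 5, 2), (8, 4, 3)]


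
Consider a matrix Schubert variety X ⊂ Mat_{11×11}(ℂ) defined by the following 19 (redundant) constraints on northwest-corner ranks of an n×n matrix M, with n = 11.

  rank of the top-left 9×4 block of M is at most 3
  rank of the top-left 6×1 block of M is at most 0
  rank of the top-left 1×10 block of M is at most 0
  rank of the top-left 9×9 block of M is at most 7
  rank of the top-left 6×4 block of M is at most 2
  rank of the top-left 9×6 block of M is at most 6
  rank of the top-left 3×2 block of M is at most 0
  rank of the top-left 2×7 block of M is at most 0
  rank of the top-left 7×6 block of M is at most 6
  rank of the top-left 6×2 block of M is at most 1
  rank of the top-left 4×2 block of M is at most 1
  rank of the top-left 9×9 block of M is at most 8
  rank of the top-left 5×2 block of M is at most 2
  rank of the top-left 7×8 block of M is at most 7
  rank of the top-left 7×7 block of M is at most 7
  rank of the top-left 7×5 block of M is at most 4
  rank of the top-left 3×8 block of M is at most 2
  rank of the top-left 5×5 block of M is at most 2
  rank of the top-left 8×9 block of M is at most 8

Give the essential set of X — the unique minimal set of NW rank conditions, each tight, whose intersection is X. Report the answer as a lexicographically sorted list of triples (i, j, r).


The tightest implied rank at each (i,j), from the 19 conditions:

  R[1]: 0 0 0 0 0 0 0 0 0 0 1
  R[2]: 0 0 0 0 0 0 0 1 1 1 2
  R[3]: 0 0 1 1 1 1 1 2 2 2 3
  R[4]: 0 1 2 2 2 2 2 3 3 3 4
  R[5]: 0 1 2 2 2 3 3 4 4 4 5
  R[6]: 0 1 2 2 3 4 4 5 5 5 6
  R[7]: 1 2 3 3 4 5 5 6 6 6 7
  R[8]: 1 2 3 3 4 5 6 7 7 7 8
  R[9]: 1 2 3 3 4 5 6 7 7 8 9
  R[10]: 1 2 3 4 5 6 7 8 8 9 10
  R[11]: 1 2 3 4 5 6 7 8 9 10 11

second differences of R give the permutation w = (11, 8, 3, 2, 6, 5, 1, 7, 10, 4, 9).

ℓ(w)=28; the 8 essential cells (i,j,r):

[(1, 10, 0), (2, 7, 0), (3, 2, 0), (5, 5, 2), (6, 1, 0), (6, 4, 2), (9, 4, 3), (9, 9, 7)]


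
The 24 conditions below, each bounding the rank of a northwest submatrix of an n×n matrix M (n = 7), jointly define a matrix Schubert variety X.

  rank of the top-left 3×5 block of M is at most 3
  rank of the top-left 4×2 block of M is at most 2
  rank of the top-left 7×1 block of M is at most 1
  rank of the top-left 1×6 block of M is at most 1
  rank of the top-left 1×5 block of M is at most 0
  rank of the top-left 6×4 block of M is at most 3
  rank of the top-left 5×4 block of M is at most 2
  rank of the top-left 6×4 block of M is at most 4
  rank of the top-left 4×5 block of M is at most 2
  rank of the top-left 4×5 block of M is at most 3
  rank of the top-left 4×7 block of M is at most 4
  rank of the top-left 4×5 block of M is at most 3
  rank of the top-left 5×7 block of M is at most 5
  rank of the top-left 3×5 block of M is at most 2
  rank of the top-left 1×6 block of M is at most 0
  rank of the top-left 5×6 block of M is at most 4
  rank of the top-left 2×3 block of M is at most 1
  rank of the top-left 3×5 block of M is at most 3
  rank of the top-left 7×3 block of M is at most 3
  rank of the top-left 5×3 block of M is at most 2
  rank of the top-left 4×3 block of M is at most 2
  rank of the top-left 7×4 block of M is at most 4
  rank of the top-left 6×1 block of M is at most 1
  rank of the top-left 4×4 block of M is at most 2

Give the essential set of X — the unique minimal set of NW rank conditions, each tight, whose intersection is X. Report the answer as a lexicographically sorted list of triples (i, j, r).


The tightest implied rank at each (i,j), from the 24 conditions:

  row 1: 0 0 0 0 0 0 1
  row 2: 1 1 1 1 1 1 2
  row 3: 1 2 2 2 2 2 3
  row 4: 1 2 2 2 2 3 4
  row 5: 1 2 2 2 3 4 5
  row 6: 1 2 3 3 4 5 6
  row 7: 1 2 3 4 5 6 7

the unique w with this rank table is (7, 1, 2, 6, 5, 3, 4).

D(w) has 11 cells with 3 SE-corners; essential set:

[(1, 6, 0), (4, 5, 2), (5, 4, 2)]


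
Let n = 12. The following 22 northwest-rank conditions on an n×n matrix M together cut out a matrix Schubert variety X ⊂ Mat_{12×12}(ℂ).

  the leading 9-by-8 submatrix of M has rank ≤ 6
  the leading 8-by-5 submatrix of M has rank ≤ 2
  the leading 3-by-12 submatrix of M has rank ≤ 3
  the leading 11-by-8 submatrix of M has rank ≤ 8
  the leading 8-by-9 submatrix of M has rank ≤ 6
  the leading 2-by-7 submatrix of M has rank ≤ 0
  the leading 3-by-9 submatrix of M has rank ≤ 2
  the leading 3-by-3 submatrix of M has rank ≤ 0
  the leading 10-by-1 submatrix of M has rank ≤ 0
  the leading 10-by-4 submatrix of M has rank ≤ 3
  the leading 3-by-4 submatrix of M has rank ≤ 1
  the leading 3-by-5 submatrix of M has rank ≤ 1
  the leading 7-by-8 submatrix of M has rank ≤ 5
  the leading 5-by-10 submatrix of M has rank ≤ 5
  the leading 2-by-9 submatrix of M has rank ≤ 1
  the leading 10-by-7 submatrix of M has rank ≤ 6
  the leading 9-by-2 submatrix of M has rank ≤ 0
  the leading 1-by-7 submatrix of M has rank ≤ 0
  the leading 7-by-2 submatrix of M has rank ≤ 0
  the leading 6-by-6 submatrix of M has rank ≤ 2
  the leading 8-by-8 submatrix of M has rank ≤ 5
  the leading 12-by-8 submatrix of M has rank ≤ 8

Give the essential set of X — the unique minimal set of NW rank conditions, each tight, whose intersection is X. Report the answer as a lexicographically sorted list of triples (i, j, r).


Computing R[i][j] = min implied NW-rank bound (n=12, 22 conditions):

  0 0 0 0 0 0 0 1 1 1 1 1
  0 0 0 0 0 0 0 1 1 2 2 2
  0 0 0 1 1 1 1 2 2 3 3 3
  0 0 1 2 2 2 2 3 3 4 4 4
  0 0 1 2 2 2 3 4 4 5 5 5
  0 0 1 2 2 2 3 4 5 6 6 6
  0 0 1 2 2 3 4 5 6 7 7 7
  0 0 1 2 2 3 4 5 6 7 8 8
  0 0 1 2 3 4 5 6 7 8 9 9
  0 1 2 3 4 5 6 7 8 9 10 10
  1 2 3 4 5 6 7 8 9 10 11 11
  1 2 3 4 5 6 7 8 9 10 11 12

reading off 1-entries of Δ²R: w = (8, 10, 4, 3, 7, 9, 6, 11, 5, 2, 1, 12).

|D(w)|=37, |Ess(w)|=7:

[(2, 7, 0), (2, 9, 1), (3, 3, 0), (6, 6, 2), (8, 5, 2), (9, 2, 0), (10, 1, 0)]


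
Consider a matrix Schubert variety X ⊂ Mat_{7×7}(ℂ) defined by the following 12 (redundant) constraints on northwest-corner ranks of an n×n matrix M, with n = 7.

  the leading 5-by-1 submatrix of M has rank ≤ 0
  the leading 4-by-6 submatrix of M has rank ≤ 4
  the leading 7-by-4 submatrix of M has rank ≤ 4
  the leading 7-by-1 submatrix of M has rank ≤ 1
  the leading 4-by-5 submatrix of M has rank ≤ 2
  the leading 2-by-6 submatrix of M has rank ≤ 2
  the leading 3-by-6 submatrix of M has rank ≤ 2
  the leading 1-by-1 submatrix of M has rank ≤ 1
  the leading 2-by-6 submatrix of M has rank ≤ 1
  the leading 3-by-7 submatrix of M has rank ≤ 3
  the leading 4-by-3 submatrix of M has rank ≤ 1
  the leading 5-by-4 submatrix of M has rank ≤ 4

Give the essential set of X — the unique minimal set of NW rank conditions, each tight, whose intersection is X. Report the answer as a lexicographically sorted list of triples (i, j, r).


Propagating the 12 rank bounds to every northwest block:

  R[1]: 0, 1, 1, 1, 1, 1, 1
  R[2]: 0, 1, 1, 1, 1, 1, 2
  R[3]: 0, 1, 1, 2, 2, 2, 3
  R[4]: 0, 1, 1, 2, 2, 3, 4
  R[5]: 0, 1, 2, 3, 3, 4, 5
  R[6]: 1, 2, 3, 4, 4, 5, 6
  R[7]: 1, 2, 3, 4, 5, 6, 7

reading off 1-entries of Δ²R: w = (2, 7, 4, 6, 3, 1, 5).

4 SE-corners of the 12-cell Rothe diagram give Ess(w):

[(2, 6, 1), (4, 3, 1), (4, 5, 2), (5, 1, 0)]


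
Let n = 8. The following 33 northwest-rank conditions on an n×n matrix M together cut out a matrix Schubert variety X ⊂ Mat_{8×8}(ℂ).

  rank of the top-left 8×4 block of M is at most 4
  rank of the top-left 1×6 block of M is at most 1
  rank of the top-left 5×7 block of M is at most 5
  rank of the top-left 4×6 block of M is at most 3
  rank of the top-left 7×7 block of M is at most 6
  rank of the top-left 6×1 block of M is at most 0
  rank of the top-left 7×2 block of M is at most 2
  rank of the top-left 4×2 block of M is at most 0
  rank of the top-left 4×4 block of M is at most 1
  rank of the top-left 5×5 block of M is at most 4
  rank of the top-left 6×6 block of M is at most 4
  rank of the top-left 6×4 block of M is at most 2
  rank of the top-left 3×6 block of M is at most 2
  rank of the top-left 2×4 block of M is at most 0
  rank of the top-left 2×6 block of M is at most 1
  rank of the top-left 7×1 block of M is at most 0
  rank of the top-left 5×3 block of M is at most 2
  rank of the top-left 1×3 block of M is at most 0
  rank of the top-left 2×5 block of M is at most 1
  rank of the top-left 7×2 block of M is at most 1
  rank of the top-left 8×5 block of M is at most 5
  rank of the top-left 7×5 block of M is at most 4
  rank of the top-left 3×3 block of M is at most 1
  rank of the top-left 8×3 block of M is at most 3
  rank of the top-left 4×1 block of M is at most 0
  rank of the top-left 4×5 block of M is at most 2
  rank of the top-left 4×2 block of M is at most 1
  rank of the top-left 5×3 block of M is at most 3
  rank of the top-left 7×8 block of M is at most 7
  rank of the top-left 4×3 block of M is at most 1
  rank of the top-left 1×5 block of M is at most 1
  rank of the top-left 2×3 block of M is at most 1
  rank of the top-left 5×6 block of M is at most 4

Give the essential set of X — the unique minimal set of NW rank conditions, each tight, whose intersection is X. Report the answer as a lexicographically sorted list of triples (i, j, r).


Computing R[i][j] = min implied NW-rank bound (n=8, 33 conditions):

  row 1: 0 0 0 0 1 1 1 1
  row 2: 0 0 0 0 1 1 2 2
  row 3: 0 0 1 1 2 2 3 3
  row 4: 0 0 1 1 2 3 4 4
  row 5: 0 1 2 2 3 4 5 5
  row 6: 0 1 2 2 3 4 5 6
  row 7: 0 1 2 3 4 5 6 7
  row 8: 1 2 3 4 5 6 7 8

hence w(1..8) = (5, 7, 3, 6, 2, 8, 4, 1).

|D(w)|=18, |Ess(w)|=6:

[(2, 4, 0), (2, 6, 1), (4, 2, 0), (4, 4, 1), (6, 4, 2), (7, 1, 0)]


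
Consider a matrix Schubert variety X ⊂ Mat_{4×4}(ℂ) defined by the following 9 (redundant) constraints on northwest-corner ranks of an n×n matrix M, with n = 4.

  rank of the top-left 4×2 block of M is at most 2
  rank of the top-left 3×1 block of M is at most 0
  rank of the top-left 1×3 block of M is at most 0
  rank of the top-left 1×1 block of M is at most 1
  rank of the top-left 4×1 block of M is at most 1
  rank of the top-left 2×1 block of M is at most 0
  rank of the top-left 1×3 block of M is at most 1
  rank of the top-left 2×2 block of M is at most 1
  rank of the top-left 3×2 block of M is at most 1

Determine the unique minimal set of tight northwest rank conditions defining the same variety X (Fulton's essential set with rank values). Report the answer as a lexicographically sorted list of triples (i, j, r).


Rank table r_w(4×4) implied by the 9 constraints:

  R[1]: 0 | 0 | 0 | 1
  R[2]: 0 | 1 | 1 | 2
  R[3]: 0 | 1 | 2 | 3
  R[4]: 1 | 2 | 3 | 4

reading off 1-entries of Δ²R: w = (4, 2, 3, 1).

Fulton essential set (2 of the 5 Rothe cells):

[(1, 3, 0), (3, 1, 0)]


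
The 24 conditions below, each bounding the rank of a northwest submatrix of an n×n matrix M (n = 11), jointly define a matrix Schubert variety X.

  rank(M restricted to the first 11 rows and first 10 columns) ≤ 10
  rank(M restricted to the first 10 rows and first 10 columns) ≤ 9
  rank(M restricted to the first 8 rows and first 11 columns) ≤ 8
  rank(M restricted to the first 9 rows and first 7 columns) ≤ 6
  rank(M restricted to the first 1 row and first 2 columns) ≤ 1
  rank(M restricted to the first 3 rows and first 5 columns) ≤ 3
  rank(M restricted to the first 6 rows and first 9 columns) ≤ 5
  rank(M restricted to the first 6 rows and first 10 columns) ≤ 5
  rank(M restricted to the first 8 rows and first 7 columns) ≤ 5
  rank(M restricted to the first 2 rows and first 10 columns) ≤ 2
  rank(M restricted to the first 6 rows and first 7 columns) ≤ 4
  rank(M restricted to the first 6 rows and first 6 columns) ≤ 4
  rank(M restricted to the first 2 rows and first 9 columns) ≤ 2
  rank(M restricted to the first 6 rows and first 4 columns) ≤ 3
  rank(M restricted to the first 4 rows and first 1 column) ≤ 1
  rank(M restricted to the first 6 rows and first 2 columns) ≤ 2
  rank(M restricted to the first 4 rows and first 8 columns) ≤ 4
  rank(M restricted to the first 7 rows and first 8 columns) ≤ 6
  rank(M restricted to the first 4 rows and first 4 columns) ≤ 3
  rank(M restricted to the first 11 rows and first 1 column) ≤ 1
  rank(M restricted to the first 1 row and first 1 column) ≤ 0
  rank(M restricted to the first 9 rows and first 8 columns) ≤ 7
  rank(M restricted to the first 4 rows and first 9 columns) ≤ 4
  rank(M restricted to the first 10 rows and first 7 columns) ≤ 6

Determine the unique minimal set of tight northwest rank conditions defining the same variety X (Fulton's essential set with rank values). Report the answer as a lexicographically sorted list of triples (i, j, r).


Reconstructing r_w from the 24 given conditions:

  i=1: 0  1  1  1  1  1  1  1  1  1  1
  i=2: 1  2  2  2  2  2  2  2  2  2  2
  i=3: 1  2  3  3  3  3  3  3  3  3  3
  i=4: 1  2  3  3  4  4  4  4  4  4  4
  i=5: 1  2  3  3  4  4  4  5  5  5  5
  i=6: 1  2  3  3  4  4  4  5  5  5  6
  i=7: 1  2  3  4  5  5  5  6  6  6  7
  i=8: 1  2  3  4  5  5  5  6  7  7  8
  i=9: 1  2  3  4  5  6  6  7  8  8  9
  i=10: 1  2  3  4  5  6  6  7  8  9  10
  i=11: 1  2  3  4  5  6  7  8  9  10  11

the unique w with this rank table is (2, 1, 3, 5, 8, 11, 4, 9, 6, 10, 7).

|D(w)|=13, |Ess(w)|=6:

[(1, 1, 0), (6, 4, 3), (6, 7, 4), (6, 10, 5), (8, 7, 5), (10, 7, 6)]


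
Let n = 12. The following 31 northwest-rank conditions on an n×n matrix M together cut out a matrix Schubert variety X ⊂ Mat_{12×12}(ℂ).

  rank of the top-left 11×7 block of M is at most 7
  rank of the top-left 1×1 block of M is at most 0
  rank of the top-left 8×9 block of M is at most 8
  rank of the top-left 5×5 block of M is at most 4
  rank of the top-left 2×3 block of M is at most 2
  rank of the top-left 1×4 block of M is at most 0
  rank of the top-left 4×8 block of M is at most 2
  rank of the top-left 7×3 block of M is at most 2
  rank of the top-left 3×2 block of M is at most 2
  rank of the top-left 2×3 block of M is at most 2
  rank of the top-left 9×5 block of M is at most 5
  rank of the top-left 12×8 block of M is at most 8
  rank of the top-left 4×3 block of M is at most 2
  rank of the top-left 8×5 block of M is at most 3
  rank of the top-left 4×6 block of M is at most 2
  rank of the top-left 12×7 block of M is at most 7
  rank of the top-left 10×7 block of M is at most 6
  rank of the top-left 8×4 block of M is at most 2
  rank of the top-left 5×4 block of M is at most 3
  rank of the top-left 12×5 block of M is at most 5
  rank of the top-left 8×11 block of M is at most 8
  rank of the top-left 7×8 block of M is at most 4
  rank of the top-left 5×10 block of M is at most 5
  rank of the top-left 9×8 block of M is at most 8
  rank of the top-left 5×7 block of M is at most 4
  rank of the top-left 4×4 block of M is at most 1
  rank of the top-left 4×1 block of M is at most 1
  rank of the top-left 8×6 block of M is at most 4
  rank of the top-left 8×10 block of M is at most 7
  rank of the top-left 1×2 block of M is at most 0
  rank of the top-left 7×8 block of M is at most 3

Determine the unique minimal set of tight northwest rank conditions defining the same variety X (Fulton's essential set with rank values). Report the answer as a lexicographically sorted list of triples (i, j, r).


Computing R[i][j] = min implied NW-rank bound (n=12, 31 conditions):

  row 1: 0 0 0 0 1 1 1 1 1 1 1 1
  row 2: 1 1 1 1 2 2 2 2 2 2 2 2
  row 3: 1 1 1 1 2 2 2 2 3 3 3 3
  row 4: 1 1 1 1 2 2 2 2 3 4 4 4
  row 5: 1 2 2 2 3 3 3 3 4 5 5 5
  row 6: 1 2 2 2 3 3 3 3 4 5 6 6
  row 7: 1 2 2 2 3 3 3 3 4 5 6 7
  row 8: 1 2 2 2 3 4 4 4 5 6 7 8
  row 9: 1 2 3 3 4 5 5 5 6 7 8 9
  row 10: 1 2 3 4 5 6 6 6 7 8 9 10
  row 11: 1 2 3 4 5 6 7 7 8 9 10 11
  row 12: 1 2 3 4 5 6 7 8 9 10 11 12

second differences of R give the permutation w = (5, 1, 9, 10, 2, 11, 12, 6, 3, 4, 7, 8).

|D(w)|=28, |Ess(w)|=5:

[(1, 4, 0), (4, 4, 1), (4, 8, 2), (7, 8, 3), (8, 4, 2)]


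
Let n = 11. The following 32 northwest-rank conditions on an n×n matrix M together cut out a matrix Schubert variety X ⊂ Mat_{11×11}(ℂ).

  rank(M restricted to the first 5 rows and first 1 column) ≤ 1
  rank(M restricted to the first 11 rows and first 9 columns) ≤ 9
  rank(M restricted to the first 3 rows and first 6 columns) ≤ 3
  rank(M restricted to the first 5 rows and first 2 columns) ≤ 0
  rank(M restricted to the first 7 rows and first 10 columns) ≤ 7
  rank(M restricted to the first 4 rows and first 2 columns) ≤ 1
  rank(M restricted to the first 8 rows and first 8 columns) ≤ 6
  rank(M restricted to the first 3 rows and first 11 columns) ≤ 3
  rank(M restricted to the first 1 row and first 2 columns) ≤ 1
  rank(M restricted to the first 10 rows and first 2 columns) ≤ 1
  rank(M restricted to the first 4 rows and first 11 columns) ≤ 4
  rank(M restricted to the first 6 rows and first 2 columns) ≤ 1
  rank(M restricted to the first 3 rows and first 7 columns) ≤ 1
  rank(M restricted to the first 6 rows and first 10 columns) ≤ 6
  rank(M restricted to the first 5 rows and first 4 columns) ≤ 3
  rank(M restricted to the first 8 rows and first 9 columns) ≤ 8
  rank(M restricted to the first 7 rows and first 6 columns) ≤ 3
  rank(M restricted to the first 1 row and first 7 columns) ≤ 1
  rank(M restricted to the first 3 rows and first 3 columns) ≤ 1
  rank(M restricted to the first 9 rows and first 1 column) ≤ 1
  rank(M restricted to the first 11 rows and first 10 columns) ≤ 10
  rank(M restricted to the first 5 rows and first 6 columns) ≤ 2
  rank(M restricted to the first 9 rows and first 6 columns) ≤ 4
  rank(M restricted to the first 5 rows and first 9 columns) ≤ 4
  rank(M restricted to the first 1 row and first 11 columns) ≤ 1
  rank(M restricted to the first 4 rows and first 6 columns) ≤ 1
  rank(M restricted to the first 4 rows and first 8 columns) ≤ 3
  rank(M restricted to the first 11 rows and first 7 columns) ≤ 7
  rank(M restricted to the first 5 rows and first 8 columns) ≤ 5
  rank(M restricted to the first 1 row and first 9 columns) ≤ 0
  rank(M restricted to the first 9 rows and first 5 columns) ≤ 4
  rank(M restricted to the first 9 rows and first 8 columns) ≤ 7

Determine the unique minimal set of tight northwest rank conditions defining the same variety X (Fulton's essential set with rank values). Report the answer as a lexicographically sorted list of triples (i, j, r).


Computing R[i][j] = min implied NW-rank bound (n=11, 32 conditions):

  0 | 0 | 0 | 0 | 0 | 0 | 0 | 0 | 0 | 1 | 1
  0 | 0 | 1 | 1 | 1 | 1 | 1 | 1 | 1 | 2 | 2
  0 | 0 | 1 | 1 | 1 | 1 | 1 | 2 | 2 | 3 | 3
  0 | 0 | 1 | 1 | 1 | 1 | 2 | 3 | 3 | 4 | 4
  0 | 0 | 1 | 2 | 2 | 2 | 3 | 4 | 4 | 5 | 5
  1 | 1 | 2 | 3 | 3 | 3 | 4 | 5 | 5 | 6 | 6
  1 | 1 | 2 | 3 | 3 | 3 | 4 | 5 | 6 | 7 | 7
  1 | 1 | 2 | 3 | 4 | 4 | 5 | 6 | 7 | 8 | 8
  1 | 1 | 2 | 3 | 4 | 4 | 5 | 6 | 7 | 8 | 9
  1 | 1 | 2 | 3 | 4 | 5 | 6 | 7 | 8 | 9 | 10
  1 | 2 | 3 | 4 | 5 | 6 | 7 | 8 | 9 | 10 | 11

the unique w with this rank table is (10, 3, 8, 7, 4, 1, 9, 5, 11, 6, 2).

ℓ(w)=31; the 7 essential cells (i,j,r):

[(1, 9, 0), (3, 7, 1), (4, 6, 1), (5, 2, 0), (7, 6, 3), (9, 6, 4), (10, 2, 1)]


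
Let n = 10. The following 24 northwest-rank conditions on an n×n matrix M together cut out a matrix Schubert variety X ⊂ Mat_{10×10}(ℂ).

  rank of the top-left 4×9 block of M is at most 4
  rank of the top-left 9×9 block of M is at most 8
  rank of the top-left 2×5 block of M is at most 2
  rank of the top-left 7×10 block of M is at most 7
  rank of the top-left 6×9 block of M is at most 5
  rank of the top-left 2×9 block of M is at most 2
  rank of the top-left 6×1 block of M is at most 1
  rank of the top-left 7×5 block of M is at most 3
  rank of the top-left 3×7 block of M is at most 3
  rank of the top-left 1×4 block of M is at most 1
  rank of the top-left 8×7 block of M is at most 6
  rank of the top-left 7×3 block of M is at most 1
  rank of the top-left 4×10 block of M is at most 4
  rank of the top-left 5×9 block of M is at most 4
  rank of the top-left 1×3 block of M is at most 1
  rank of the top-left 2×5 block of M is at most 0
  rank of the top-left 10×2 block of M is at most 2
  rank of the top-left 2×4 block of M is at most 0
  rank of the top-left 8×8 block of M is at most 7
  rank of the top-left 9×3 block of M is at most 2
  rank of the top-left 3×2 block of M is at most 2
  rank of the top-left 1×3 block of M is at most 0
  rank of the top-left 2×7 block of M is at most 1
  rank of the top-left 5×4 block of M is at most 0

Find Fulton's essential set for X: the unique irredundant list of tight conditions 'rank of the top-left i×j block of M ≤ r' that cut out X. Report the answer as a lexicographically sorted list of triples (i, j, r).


Computing R[i][j] = min implied NW-rank bound (n=10, 24 conditions):

  0, 0, 0, 0, 0, 1, 1, 1, 1, 1
  0, 0, 0, 0, 0, 1, 1, 2, 2, 2
  0, 0, 0, 0, 1, 2, 2, 3, 3, 3
  0, 0, 0, 0, 1, 2, 3, 4, 4, 4
  0, 0, 0, 0, 1, 2, 3, 4, 4, 5
  1, 1, 1, 1, 2, 3, 4, 5, 5, 6
  1, 1, 1, 2, 3, 4, 5, 6, 6, 7
  1, 2, 2, 3, 4, 5, 6, 7, 7, 8
  1, 2, 2, 3, 4, 5, 6, 7, 8, 9
  1, 2, 3, 4, 5, 6, 7, 8, 9, 10

giving w = (6, 8, 5, 7, 10, 1, 4, 2, 9, 3) via Δ²R.

|D(w)|=27, |Ess(w)|=6:

[(2, 5, 0), (2, 7, 1), (5, 4, 0), (5, 9, 4), (7, 3, 1), (9, 3, 2)]


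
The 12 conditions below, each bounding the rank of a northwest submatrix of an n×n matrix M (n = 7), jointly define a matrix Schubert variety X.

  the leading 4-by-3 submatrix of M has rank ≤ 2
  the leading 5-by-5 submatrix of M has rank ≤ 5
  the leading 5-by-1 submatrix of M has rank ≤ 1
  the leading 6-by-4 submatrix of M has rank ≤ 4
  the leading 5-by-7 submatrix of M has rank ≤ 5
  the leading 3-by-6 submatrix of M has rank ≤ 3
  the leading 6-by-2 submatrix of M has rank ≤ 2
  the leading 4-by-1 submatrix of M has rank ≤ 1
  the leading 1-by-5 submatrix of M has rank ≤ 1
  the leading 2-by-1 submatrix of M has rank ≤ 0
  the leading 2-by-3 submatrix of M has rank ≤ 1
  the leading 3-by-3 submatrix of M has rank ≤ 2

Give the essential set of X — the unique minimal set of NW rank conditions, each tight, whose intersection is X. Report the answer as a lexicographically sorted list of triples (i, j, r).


Rank table r_w(7×7) implied by the 12 constraints:

  R[1]: 0, 1, 1, 1, 1, 1, 1
  R[2]: 0, 1, 1, 2, 2, 2, 2
  R[3]: 1, 2, 2, 3, 3, 3, 3
  R[4]: 1, 2, 2, 3, 4, 4, 4
  R[5]: 1, 2, 3, 4, 5, 5, 5
  R[6]: 1, 2, 3, 4, 5, 6, 6
  R[7]: 1, 2, 3, 4, 5, 6, 7

hence w(1..7) = (2, 4, 1, 5, 3, 6, 7).

Fulton essential set (3 of the 4 Rothe cells):

[(2, 1, 0), (2, 3, 1), (4, 3, 2)]


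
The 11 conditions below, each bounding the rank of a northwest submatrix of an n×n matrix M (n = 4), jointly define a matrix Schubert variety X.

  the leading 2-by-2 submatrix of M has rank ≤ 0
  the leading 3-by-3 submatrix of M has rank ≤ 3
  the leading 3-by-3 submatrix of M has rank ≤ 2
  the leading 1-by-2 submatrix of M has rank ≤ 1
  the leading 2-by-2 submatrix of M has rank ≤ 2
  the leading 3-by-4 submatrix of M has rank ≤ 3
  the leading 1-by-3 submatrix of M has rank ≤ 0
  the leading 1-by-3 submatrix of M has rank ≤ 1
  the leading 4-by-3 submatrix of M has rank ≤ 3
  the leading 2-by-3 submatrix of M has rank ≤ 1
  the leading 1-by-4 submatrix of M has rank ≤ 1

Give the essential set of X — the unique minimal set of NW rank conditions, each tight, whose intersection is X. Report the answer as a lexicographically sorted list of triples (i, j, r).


The tightest implied rank at each (i,j), from the 11 conditions:

  R[1]: 0  0  0  1
  R[2]: 0  0  1  2
  R[3]: 1  1  2  3
  R[4]: 1  2  3  4

hence w(1..4) = (4, 3, 1, 2).

|D(w)|=5, |Ess(w)|=2:

[(1, 3, 0), (2, 2, 0)]


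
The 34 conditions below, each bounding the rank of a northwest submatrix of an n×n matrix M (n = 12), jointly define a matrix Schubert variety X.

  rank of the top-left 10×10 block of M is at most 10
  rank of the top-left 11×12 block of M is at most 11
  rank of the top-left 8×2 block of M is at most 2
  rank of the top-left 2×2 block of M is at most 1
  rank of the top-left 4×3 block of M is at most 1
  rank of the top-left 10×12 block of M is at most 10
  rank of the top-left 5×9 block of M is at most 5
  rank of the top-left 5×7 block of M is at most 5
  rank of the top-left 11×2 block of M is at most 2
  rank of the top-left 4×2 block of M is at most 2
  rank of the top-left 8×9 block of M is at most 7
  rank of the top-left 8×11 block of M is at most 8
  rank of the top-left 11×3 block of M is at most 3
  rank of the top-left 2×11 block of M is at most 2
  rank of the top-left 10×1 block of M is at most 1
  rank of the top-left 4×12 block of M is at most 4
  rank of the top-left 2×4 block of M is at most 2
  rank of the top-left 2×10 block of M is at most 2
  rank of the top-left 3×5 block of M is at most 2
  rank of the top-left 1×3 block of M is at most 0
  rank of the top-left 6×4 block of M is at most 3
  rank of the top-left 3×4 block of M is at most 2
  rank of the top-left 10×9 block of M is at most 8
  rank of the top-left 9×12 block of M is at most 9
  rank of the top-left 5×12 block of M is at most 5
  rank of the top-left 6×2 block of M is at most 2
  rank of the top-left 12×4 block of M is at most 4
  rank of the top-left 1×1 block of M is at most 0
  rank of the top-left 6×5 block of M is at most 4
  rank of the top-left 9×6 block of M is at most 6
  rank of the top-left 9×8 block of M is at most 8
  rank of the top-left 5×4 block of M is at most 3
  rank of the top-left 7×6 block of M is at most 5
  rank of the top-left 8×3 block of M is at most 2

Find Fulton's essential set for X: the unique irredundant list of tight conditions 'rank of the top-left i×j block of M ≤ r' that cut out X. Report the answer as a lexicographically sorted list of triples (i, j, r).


The tightest implied rank at each (i,j), from the 34 conditions:

  i=1: 0  0  0  1  1  1  1  1  1  1  1  1
  i=2: 1  1  1  2  2  2  2  2  2  2  2  2
  i=3: 1  1  1  2  2  3  3  3  3  3  3  3
  i=4: 1  1  1  2  3  4  4  4  4  4  4  4
  i=5: 1  2  2  3  4  5  5  5  5  5  5  5
  i=6: 1  2  2  3  4  5  6  6  6  6  6  6
  i=7: 1  2  2  3  4  5  6  7  7  7  7  7
  i=8: 1  2  2  3  4  5  6  7  7  8  8  8
  i=9: 1  2  3  4  5  6  7  8  8  9  9  9
  i=10: 1  2  3  4  5  6  7  8  8  9  10  10
  i=11: 1  2  3  4  5  6  7  8  9  10  11  11
  i=12: 1  2  3  4  5  6  7  8  9  10  11  12

giving w = (4, 1, 6, 5, 2, 7, 8, 10, 3, 11, 9, 12) via Δ²R.

Rothe diagram D(w) (13 cells), 6 SE-corners (essential conditions):

[(1, 3, 0), (3, 5, 2), (4, 3, 1), (8, 3, 2), (8, 9, 7), (10, 9, 8)]


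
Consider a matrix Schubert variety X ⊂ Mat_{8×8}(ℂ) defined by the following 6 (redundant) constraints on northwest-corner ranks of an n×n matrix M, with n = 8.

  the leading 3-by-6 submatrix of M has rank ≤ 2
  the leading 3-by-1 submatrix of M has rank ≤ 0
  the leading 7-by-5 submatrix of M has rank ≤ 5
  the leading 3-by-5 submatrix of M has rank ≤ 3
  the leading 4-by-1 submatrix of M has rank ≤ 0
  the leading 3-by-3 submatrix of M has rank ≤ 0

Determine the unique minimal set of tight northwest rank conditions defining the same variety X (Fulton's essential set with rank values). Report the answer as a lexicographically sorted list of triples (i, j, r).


Recovering R(i,j) via the rank-extension bound from the 6 conditions:

  R[1]: 0, 0, 0, 1, 1, 1, 1, 1
  R[2]: 0, 0, 0, 1, 2, 2, 2, 2
  R[3]: 0, 0, 0, 1, 2, 2, 3, 3
  R[4]: 0, 1, 1, 2, 3, 3, 4, 4
  R[5]: 1, 2, 2, 3, 4, 4, 5, 5
  R[6]: 1, 2, 3, 4, 5, 5, 6, 6
  R[7]: 1, 2, 3, 4, 5, 6, 7, 7
  R[8]: 1, 2, 3, 4, 5, 6, 7, 8

hence w(1..8) = (4, 5, 7, 2, 1, 3, 6, 8).

3 SE-corners of the 11-cell Rothe diagram give Ess(w):

[(3, 3, 0), (3, 6, 2), (4, 1, 0)]


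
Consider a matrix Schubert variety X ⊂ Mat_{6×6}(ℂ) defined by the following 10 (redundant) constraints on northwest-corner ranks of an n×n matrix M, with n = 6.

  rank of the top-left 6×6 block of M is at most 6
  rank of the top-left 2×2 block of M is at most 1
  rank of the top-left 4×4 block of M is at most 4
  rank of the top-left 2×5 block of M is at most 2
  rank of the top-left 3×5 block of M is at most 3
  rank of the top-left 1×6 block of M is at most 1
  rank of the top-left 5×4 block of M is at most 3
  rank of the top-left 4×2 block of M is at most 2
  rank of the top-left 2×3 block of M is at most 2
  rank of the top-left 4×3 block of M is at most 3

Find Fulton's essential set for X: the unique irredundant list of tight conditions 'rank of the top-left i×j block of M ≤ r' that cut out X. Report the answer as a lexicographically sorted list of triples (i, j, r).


Rank table r_w(6×6) implied by the 10 constraints:

  row 1: 1 | 1 | 1 | 1 | 1 | 1
  row 2: 1 | 1 | 2 | 2 | 2 | 2
  row 3: 1 | 2 | 3 | 3 | 3 | 3
  row 4: 1 | 2 | 3 | 3 | 4 | 4
  row 5: 1 | 2 | 3 | 3 | 4 | 5
  row 6: 1 | 2 | 3 | 4 | 5 | 6

so w = (1, 3, 2, 5, 6, 4).

Rothe diagram D(w) (3 cells), 2 SE-corners (essential conditions):

[(2, 2, 1), (5, 4, 3)]


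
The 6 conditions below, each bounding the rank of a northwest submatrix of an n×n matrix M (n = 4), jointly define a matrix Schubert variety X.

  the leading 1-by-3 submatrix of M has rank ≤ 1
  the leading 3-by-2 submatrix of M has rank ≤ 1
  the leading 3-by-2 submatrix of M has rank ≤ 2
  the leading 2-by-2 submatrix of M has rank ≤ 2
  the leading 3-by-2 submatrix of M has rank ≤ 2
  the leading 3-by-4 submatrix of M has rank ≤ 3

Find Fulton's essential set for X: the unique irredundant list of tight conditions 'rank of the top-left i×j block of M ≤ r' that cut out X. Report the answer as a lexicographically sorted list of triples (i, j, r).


Propagating the 6 rank bounds to every northwest block:

  R[1]: 1 | 1 | 1 | 1
  R[2]: 1 | 1 | 2 | 2
  R[3]: 1 | 1 | 2 | 3
  R[4]: 1 | 2 | 3 | 4

so w = (1, 3, 4, 2).

Fulton essential set (1 of the 2 Rothe cells):

[(3, 2, 1)]


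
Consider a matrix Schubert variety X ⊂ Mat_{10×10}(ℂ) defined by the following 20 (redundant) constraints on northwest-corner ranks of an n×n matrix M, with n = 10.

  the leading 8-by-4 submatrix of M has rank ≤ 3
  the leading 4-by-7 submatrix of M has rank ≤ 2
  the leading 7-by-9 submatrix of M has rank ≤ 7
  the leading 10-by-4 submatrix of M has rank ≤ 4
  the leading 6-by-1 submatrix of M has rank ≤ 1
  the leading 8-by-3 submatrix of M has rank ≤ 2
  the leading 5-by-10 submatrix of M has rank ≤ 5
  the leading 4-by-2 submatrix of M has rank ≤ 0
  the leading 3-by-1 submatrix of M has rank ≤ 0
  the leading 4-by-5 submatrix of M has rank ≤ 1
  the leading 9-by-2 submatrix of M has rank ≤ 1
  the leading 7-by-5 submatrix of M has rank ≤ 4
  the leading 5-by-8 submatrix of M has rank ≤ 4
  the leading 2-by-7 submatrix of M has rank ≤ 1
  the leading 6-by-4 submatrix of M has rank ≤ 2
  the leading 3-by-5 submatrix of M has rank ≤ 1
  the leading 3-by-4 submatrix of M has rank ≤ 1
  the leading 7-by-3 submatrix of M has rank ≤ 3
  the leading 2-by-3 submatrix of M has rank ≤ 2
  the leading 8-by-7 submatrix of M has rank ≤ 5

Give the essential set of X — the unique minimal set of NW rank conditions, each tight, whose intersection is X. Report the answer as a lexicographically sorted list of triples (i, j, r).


Rank table r_w(10×10) implied by the 20 constraints:

  row 1: 0, 0, 1, 1, 1, 1, 1, 1, 1, 1
  row 2: 0, 0, 1, 1, 1, 1, 1, 2, 2, 2
  row 3: 0, 0, 1, 1, 1, 2, 2, 3, 3, 3
  row 4: 0, 0, 1, 1, 1, 2, 2, 3, 4, 4
  row 5: 1, 1, 2, 2, 2, 3, 3, 4, 5, 5
  row 6: 1, 1, 2, 2, 3, 4, 4, 5, 6, 6
  row 7: 1, 1, 2, 3, 4, 5, 5, 6, 7, 7
  row 8: 1, 1, 2, 3, 4, 5, 5, 6, 7, 8
  row 9: 1, 1, 2, 3, 4, 5, 6, 7, 8, 9
  row 10: 1, 2, 3, 4, 5, 6, 7, 8, 9, 10

reading off 1-entries of Δ²R: w = (3, 8, 6, 9, 1, 5, 4, 10, 7, 2).

7 SE-corners of the 23-cell Rothe diagram give Ess(w):

[(2, 7, 1), (4, 2, 0), (4, 5, 1), (4, 7, 2), (6, 4, 2), (8, 7, 5), (9, 2, 1)]
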